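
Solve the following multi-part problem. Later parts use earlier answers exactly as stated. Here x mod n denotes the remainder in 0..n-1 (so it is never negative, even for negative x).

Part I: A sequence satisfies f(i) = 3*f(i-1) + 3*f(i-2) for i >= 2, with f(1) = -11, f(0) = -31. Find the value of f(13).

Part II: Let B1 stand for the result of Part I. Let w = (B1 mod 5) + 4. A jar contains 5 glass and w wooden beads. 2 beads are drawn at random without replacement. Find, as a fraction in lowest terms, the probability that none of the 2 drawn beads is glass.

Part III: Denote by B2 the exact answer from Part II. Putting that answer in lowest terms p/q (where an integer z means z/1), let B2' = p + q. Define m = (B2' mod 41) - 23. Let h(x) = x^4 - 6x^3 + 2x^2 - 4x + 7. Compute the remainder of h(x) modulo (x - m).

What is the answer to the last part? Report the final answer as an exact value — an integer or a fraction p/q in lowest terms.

22920

Part I: f(2) = 3*(-11) + 3*(-31) = -126; iterating: f(2)=-126, f(3)=-411, f(4)=-1611, f(5)=-6066, f(6)=-23031, f(7)=-87291, f(8)=-330966, f(9)=-1254771, f(10)=-4757211, f(11)=-18035946, f(12)=-68379471, f(13)=-259246251; answer -259246251
Part II: B1 = -259246251; w = 8; total draws C(13,2) = 78; favorable C(8,2) = 28; P = 14/39; answer 14/39
Part III: B2 = 14/39; threaded value p + q = 53; m = -11; remainder = value at the root: 1*(-11)^4 - 6*(-11)^3 + 2*(-11)^2 - 4*(-11)^1 + 7 = (14641) + (7986) + (242) + (44) + (7) = 22920; answer 22920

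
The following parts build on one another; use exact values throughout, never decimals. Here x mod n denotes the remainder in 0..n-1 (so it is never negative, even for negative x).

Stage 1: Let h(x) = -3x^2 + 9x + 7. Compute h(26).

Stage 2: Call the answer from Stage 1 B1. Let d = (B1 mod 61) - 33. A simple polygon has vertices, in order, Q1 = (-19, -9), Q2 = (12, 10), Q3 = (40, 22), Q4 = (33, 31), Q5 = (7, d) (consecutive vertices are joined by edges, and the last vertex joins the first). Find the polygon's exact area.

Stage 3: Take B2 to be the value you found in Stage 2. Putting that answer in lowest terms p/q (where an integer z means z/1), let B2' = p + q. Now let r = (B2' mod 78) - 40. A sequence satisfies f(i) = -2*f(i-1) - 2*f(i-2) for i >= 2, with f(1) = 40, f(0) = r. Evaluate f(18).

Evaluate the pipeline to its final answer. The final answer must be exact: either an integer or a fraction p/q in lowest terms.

Stage 1: -3*(26)^2 + 9*(26)^1 + 7 = (-2028) + (234) + (7) = -1787; answer -1787
Stage 2: B1 = -1787; d = 10; cross terms: (-19*10 - 12*-9)=-82, (12*22 - 40*10)=-136, (40*31 - 33*22)=514, (33*10 - 7*31)=113, (7*-9 - -19*10)=127; twice the area = |536| = 536; area = 268; answer 268
Stage 3: B2 = 268; threaded value p + q = 269; r = -5; f(2) = -2*(40) - 2*(-5) = -70; iterating: f(2)=-70, f(3)=60, f(4)=20, f(5)=-160, f(6)=280, f(7)=-240, f(8)=-80, f(9)=640, f(10)=-1120, f(11)=960, f(12)=320, f(13)=-2560, f(14)=4480, f(15)=-3840, f(16)=-1280, f(17)=10240, f(18)=-17920; answer -17920

-17920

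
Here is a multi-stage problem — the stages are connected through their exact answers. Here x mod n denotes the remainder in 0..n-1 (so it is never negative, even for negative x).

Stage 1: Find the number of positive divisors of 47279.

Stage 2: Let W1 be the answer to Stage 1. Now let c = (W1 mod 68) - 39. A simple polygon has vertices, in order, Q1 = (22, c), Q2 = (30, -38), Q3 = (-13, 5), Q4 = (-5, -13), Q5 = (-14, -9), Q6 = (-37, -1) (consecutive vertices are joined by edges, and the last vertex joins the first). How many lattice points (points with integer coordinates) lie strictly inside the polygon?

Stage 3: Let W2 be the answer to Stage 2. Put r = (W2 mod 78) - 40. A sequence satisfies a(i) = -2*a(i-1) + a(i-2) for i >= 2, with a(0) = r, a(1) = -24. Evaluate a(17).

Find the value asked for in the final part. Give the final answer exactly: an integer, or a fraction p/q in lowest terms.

Stage 1: 47279 is prime, so its only divisors are 1 and 47279; count = 2; answer 2
Stage 2: W1 = 2; c = -37; cross terms: (22*-38 - 30*-37)=274, (30*5 - -13*-38)=-344, (-13*-13 - -5*5)=194, (-5*-9 - -14*-13)=-137, (-14*-1 - -37*-9)=-319, (-37*-37 - 22*-1)=1391; twice the area = |1059| = 1059; area = 1059/2; boundary points = 1 + 43 + 2 + 1 + 1 + 1 = 49; strictly interior points = area - boundary/2 + 1 = 506; answer 506
Stage 3: W2 = 506; r = -2; a(2) = -2*(-24) + 1*(-2) = 46; iterating: a(2)=46, a(3)=-116, a(4)=278, a(5)=-672, a(6)=1622, a(7)=-3916, a(8)=9454, a(9)=-22824, a(10)=55102, a(11)=-133028, a(12)=321158, a(13)=-775344, a(14)=1871846, a(15)=-4519036, a(16)=10909918, a(17)=-26338872; answer -26338872

-26338872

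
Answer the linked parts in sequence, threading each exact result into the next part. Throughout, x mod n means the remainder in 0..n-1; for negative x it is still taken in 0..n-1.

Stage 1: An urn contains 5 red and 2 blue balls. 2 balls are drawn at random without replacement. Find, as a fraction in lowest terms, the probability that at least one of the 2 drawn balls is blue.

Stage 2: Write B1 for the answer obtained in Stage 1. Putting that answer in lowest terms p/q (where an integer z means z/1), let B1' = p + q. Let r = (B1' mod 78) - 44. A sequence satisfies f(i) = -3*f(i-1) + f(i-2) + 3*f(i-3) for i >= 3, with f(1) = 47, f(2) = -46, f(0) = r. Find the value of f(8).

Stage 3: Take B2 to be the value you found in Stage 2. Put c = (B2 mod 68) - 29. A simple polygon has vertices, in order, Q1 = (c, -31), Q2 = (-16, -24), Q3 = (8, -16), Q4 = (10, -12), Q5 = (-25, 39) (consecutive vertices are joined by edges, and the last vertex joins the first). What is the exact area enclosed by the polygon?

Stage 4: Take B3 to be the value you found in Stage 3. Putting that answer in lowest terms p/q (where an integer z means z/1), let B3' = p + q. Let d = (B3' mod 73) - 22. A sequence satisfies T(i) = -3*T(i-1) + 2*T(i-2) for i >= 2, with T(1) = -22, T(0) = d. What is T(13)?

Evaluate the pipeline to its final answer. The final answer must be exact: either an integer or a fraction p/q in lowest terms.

-127654978

Stage 1: total draws C(7,2) = 21; complement C(5,2) = 10; favorable 21 - 10 = 11; P = 11/21; answer 11/21
Stage 2: B1 = 11/21; threaded value p + q = 32; r = -12; f(3) = -3*(-46) + 1*(47) + 3*(-12) = 149; iterating: f(3)=149, f(4)=-352, f(5)=1067, f(6)=-3106, f(7)=9329, f(8)=-27892; answer -27892
Stage 3: B2 = -27892; c = 27; cross terms: (27*-24 - -16*-31)=-1144, (-16*-16 - 8*-24)=448, (8*-12 - 10*-16)=64, (10*39 - -25*-12)=90, (-25*-31 - 27*39)=-278; twice the area = |-820| = 820; area = 410; answer 410
Stage 4: B3 = 410; threaded value p + q = 411; d = 24; T(2) = -3*(-22) + 2*(24) = 114; iterating: T(2)=114, T(3)=-386, T(4)=1386, T(5)=-4930, T(6)=17562, T(7)=-62546, T(8)=222762, T(9)=-793378, T(10)=2825658, T(11)=-10063730, T(12)=35842506, T(13)=-127654978; answer -127654978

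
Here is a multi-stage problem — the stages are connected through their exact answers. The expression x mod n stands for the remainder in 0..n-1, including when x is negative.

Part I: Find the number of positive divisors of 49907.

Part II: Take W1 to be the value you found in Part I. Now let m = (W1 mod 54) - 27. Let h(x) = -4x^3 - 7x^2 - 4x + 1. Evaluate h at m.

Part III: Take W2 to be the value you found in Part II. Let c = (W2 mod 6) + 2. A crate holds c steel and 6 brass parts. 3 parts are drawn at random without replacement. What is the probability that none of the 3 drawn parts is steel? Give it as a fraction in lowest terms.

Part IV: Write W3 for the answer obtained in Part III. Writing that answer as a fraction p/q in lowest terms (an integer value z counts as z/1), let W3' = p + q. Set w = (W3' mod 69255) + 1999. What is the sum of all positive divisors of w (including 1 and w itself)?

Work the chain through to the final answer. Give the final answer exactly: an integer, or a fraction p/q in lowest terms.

Part I: 49907 = 11 * 13 * 349; number of divisors = (1+1) * (1+1) * (1+1) = 8; answer 8
Part II: W1 = 8; m = -19; -4*(-19)^3 - 7*(-19)^2 - 4*(-19)^1 + 1 = (27436) + (-2527) + (76) + (1) = 24986; answer 24986
Part III: W2 = 24986; c = 4; total draws C(10,3) = 120; favorable C(6,3) = 20; P = 1/6; answer 1/6
Part IV: W3 = 1/6; threaded value p + q = 7; w = 2006; 2006 = 2 * 17 * 59; sigma = (1 + 2) * (1 + 17) * (1 + 59) = 3 * 18 * 60 = 3240; answer 3240

3240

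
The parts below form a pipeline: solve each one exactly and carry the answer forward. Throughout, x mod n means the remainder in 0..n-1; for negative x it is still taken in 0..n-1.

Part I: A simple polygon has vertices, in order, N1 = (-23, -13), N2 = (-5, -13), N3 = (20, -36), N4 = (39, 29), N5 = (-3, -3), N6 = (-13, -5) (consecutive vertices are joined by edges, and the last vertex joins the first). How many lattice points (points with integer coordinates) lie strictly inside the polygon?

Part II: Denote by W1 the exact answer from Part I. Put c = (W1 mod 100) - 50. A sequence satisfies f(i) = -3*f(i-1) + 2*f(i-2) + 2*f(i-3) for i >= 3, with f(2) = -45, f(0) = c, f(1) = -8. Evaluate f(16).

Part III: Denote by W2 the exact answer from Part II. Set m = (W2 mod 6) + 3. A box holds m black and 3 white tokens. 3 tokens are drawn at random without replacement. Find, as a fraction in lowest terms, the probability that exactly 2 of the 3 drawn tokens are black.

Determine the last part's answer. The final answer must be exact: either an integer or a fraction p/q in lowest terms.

15/28

Part I: cross terms: (-23*-13 - -5*-13)=234, (-5*-36 - 20*-13)=440, (20*29 - 39*-36)=1984, (39*-3 - -3*29)=-30, (-3*-5 - -13*-3)=-24, (-13*-13 - -23*-5)=54; twice the area = |2658| = 2658; area = 1329; boundary points = 18 + 1 + 1 + 2 + 2 + 2 = 26; strictly interior points = area - boundary/2 + 1 = 1317; answer 1317
Part II: W1 = 1317; c = -33; f(3) = -3*(-45) + 2*(-8) + 2*(-33) = 53; iterating: f(3)=53, f(4)=-265, f(5)=811, f(6)=-2857, f(7)=9663, f(8)=-33081, f(9)=112855, f(10)=-385401, f(11)=1315751, f(12)=-4492345, f(13)=15337735, f(14)=-52366393, f(15)=178789959, f(16)=-610427193; answer -610427193
Part III: W2 = -610427193; m = 6; total draws C(9,3) = 84; favorable C(6,2)*C(3,1) = 45; P = 15/28; answer 15/28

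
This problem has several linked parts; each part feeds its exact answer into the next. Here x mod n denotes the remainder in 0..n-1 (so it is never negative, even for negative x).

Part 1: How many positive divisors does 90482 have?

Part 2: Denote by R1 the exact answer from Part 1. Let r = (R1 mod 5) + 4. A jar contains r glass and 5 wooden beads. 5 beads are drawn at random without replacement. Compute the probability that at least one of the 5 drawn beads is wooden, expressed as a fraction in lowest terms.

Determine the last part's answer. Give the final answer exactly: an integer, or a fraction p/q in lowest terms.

251/252

Part 1: 90482 = 2 * 7 * 23 * 281; number of divisors = (1+1) * (1+1) * (1+1) * (1+1) = 16; answer 16
Part 2: R1 = 16; r = 5; total draws C(10,5) = 252; complement C(5,5) = 1; favorable 252 - 1 = 251; P = 251/252; answer 251/252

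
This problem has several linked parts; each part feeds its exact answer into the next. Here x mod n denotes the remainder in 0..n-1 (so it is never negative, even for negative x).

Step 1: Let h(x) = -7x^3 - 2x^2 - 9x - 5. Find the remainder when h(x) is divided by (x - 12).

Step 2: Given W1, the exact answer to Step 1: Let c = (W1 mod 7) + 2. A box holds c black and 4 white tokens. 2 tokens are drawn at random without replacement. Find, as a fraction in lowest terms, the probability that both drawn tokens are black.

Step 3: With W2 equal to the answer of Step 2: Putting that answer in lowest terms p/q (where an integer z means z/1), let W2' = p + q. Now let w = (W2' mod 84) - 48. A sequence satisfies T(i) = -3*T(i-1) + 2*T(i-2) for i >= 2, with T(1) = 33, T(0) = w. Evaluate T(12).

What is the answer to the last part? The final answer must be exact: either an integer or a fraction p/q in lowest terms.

Step 1: remainder = value at the root: -7*(12)^3 - 2*(12)^2 - 9*(12)^1 - 5 = (-12096) + (-288) + (-108) + (-5) = -12497; answer -12497
Step 2: W1 = -12497; c = 7; total draws C(11,2) = 55; favorable C(7,2) = 21; P = 21/55; answer 21/55
Step 3: W2 = 21/55; threaded value p + q = 76; w = 28; T(2) = -3*(33) + 2*(28) = -43; iterating: T(2)=-43, T(3)=195, T(4)=-671, T(5)=2403, T(6)=-8551, T(7)=30459, T(8)=-108479, T(9)=386355, T(10)=-1376023, T(11)=4900779, T(12)=-17454383; answer -17454383

-17454383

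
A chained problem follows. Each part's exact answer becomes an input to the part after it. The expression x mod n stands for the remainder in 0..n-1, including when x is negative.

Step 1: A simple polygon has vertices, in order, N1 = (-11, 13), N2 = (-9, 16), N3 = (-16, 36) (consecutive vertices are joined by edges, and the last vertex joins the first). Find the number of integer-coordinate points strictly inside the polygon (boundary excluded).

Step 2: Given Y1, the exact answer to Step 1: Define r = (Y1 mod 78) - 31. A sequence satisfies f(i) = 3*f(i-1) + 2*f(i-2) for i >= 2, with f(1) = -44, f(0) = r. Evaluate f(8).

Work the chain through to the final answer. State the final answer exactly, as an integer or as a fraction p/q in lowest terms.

-279802

Step 1: cross terms: (-11*16 - -9*13)=-59, (-9*36 - -16*16)=-68, (-16*13 - -11*36)=188; twice the area = |61| = 61; area = 61/2; boundary points = 1 + 1 + 1 = 3; strictly interior points = area - boundary/2 + 1 = 30; answer 30
Step 2: Y1 = 30; r = -1; f(2) = 3*(-44) + 2*(-1) = -134; iterating: f(2)=-134, f(3)=-490, f(4)=-1738, f(5)=-6194, f(6)=-22058, f(7)=-78562, f(8)=-279802; answer -279802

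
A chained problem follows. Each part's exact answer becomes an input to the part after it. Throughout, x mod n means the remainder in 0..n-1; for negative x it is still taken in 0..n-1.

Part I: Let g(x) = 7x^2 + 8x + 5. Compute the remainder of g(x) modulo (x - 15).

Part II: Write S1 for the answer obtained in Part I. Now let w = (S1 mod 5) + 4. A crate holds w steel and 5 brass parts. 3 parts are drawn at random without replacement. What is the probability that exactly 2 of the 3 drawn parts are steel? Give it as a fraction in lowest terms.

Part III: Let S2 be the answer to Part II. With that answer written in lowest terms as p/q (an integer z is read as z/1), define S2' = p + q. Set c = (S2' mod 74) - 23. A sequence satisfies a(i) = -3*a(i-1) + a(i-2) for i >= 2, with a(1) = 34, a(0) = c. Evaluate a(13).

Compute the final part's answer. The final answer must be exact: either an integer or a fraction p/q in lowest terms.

Part I: remainder = value at the root: 7*(15)^2 + 8*(15)^1 + 5 = (1575) + (120) + (5) = 1700; answer 1700
Part II: S1 = 1700; w = 4; total draws C(9,3) = 84; favorable C(4,2)*C(5,1) = 30; P = 5/14; answer 5/14
Part III: S2 = 5/14; threaded value p + q = 19; c = -4; a(2) = -3*(34) + 1*(-4) = -106; iterating: a(2)=-106, a(3)=352, a(4)=-1162, a(5)=3838, a(6)=-12676, a(7)=41866, a(8)=-138274, a(9)=456688, a(10)=-1508338, a(11)=4981702, a(12)=-16453444, a(13)=54342034; answer 54342034

54342034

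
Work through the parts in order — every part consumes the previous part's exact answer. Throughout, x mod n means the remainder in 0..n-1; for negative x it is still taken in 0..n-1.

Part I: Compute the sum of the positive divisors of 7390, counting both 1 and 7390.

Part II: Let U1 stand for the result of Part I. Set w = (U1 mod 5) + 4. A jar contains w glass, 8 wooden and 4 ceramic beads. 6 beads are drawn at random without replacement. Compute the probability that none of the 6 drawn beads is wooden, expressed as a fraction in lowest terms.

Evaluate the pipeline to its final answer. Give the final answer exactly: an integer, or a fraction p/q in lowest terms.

Part I: 7390 = 2 * 5 * 739; sigma = (1 + 2) * (1 + 5) * (1 + 739) = 3 * 6 * 740 = 13320; answer 13320
Part II: U1 = 13320; w = 4; total draws C(16,6) = 8008; favorable C(8,6) = 28; P = 1/286; answer 1/286

1/286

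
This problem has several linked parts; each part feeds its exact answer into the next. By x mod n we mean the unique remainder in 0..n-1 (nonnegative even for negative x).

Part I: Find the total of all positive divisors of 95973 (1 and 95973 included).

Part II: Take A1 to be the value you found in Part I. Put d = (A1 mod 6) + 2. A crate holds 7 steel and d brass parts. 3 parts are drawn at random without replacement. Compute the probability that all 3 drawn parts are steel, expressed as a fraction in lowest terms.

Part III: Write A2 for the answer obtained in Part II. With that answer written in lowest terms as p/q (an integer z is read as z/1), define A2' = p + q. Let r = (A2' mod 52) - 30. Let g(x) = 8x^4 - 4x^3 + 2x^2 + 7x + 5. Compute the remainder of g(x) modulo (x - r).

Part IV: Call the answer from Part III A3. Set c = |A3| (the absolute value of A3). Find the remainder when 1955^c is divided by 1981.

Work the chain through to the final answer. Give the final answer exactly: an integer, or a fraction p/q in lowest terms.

Part I: 95973 = 3 * 31991; sigma = (1 + 3) * (1 + 31991) = 4 * 31992 = 127968; answer 127968
Part II: A1 = 127968; d = 2; total draws C(9,3) = 84; favorable C(7,3) = 35; P = 5/12; answer 5/12
Part III: A2 = 5/12; threaded value p + q = 17; r = -13; remainder = value at the root: 8*(-13)^4 - 4*(-13)^3 + 2*(-13)^2 + 7*(-13)^1 + 5 = (228488) + (8788) + (338) + (-91) + (5) = 237528; answer 237528
Part IV: A3 = 237528; c = 237528; squarings mod 1981: 1955^1=1955, 1955^2=676, 1955^4=1346, 1955^8=1082, 1955^16=1934, 1955^32=228, 1955^64=478, 1955^128=669, 1955^256=1836, 1955^512=1215, 1955^1024=380, 1955^2048=1768, 1955^4096=1787, 1955^8192=1978, 1955^16384=9, 1955^32768=81, 1955^65536=618, 1955^131072=1572; 1955^237528 = 1955^8 * 1955^16 * 1955^64 * 1955^128 * 1955^256 * 1955^512 * 1955^1024 * 1955^2048 * 1955^4096 * 1955^32768 * 1955^65536 * 1955^131072 = 729 (mod 1981); answer 729

729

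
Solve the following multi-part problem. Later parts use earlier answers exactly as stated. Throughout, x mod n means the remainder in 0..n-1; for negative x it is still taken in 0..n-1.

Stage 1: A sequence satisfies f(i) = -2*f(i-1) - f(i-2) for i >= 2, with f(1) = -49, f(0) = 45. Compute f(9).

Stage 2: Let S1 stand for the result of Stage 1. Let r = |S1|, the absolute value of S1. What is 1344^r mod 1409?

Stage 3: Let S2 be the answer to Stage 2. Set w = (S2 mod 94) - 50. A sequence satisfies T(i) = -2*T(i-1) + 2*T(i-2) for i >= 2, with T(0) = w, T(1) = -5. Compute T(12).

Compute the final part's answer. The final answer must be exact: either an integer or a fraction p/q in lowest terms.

Stage 1: f(2) = -2*(-49) - 1*(45) = 53; iterating: f(2)=53, f(3)=-57, f(4)=61, f(5)=-65, f(6)=69, f(7)=-73, f(8)=77, f(9)=-81; answer -81
Stage 2: S1 = -81; r = 81; squarings mod 1409: 1344^1=1344, 1344^2=1407, 1344^4=4, 1344^8=16, 1344^16=256, 1344^32=722, 1344^64=1363; 1344^81 = 1344^1 * 1344^16 * 1344^64 = 353 (mod 1409); answer 353
Stage 3: S2 = 353; w = 21; T(2) = -2*(-5) + 2*(21) = 52; iterating: T(2)=52, T(3)=-114, T(4)=332, T(5)=-892, T(6)=2448, T(7)=-6680, T(8)=18256, T(9)=-49872, T(10)=136256, T(11)=-372256, T(12)=1017024; answer 1017024

1017024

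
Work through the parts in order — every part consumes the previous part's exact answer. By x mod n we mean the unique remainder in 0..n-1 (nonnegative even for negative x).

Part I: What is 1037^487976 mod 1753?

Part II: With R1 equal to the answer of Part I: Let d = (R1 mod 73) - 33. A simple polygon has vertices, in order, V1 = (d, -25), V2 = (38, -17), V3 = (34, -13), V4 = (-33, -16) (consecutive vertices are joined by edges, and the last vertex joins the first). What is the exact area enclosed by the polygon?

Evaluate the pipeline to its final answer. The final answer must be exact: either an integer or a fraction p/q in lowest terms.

453

Part I: squarings mod 1753: 1037^1=1037, 1037^2=780, 1037^4=109, 1037^8=1363, 1037^16=1342, 1037^32=633, 1037^64=1005, 1037^128=297, 1037^256=559, 1037^512=447, 1037^1024=1720, 1037^2048=1089, 1037^4096=893, 1037^8192=1587, 1037^16384=1261, 1037^32768=150, 1037^65536=1464, 1037^131072=1130, 1037^262144=716; 1037^487976 = 1037^8 * 1037^32 * 1037^512 * 1037^4096 * 1037^8192 * 1037^16384 * 1037^65536 * 1037^131072 * 1037^262144 = 1473 (mod 1753); answer 1473
Part II: R1 = 1473; d = -20; cross terms: (-20*-17 - 38*-25)=1290, (38*-13 - 34*-17)=84, (34*-16 - -33*-13)=-973, (-33*-25 - -20*-16)=505; twice the area = |906| = 906; area = 453; answer 453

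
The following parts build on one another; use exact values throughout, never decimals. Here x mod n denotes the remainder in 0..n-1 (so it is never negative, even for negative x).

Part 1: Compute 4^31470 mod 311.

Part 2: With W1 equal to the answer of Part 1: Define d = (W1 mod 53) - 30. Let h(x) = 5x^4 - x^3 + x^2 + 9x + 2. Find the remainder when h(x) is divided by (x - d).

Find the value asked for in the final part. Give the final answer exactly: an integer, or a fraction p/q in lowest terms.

Part 1: squarings mod 311: 4^1=4, 4^2=16, 4^4=256, 4^8=226, 4^16=72, 4^32=208, 4^64=35, 4^128=292, 4^256=50, 4^512=12, 4^1024=144, 4^2048=210, 4^4096=249, 4^8192=112, 4^16384=104; 4^31470 = 4^2 * 4^4 * 4^8 * 4^32 * 4^64 * 4^128 * 4^512 * 4^2048 * 4^4096 * 4^8192 * 4^16384 = 91 (mod 311); answer 91
Part 2: W1 = 91; d = 8; remainder = value at the root: 5*(8)^4 - 1*(8)^3 + 1*(8)^2 + 9*(8)^1 + 2 = (20480) + (-512) + (64) + (72) + (2) = 20106; answer 20106

20106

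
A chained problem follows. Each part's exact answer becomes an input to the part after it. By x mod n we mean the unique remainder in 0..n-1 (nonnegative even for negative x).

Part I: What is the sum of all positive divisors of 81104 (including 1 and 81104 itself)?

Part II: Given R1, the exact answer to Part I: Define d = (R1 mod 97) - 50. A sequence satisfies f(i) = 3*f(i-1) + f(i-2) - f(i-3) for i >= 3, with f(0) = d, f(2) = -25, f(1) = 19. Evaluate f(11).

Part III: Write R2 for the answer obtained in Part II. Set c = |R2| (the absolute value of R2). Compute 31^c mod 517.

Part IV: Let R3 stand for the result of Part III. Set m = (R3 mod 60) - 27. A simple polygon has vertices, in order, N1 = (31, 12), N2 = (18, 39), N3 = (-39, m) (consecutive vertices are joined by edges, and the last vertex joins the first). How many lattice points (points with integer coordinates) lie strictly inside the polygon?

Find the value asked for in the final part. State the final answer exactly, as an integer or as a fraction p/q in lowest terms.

860

Part I: 81104 = 2^4 * 37 * 137; sigma = (1 + 2 + 4 + 8 + 16) * (1 + 37) * (1 + 137) = 31 * 38 * 138 = 162564; answer 162564
Part II: R1 = 162564; d = 39; f(3) = 3*(-25) + 1*(19) - 1*(39) = -95; iterating: f(3)=-95, f(4)=-329, f(5)=-1057, f(6)=-3405, f(7)=-10943, f(8)=-35177, f(9)=-113069, f(10)=-363441, f(11)=-1168215; answer -1168215
Part III: R2 = -1168215; c = 1168215; squarings mod 517: 31^1=31, 31^2=444, 31^4=159, 31^8=465, 31^16=119, 31^32=202, 31^64=478, 31^128=487, 31^256=383, 31^512=378, 31^1024=192, 31^2048=157, 31^4096=350, 31^8192=488, 31^16384=324, 31^32768=25, 31^65536=108, 31^131072=290, 31^262144=346, 31^524288=289, 31^1048576=284; 31^1168215 = 31^1 * 31^2 * 31^4 * 31^16 * 31^64 * 31^256 * 31^512 * 31^4096 * 31^16384 * 31^32768 * 31^65536 * 31^1048576 = 232 (mod 517); answer 232
Part IV: R3 = 232; m = 25; cross terms: (31*39 - 18*12)=993, (18*25 - -39*39)=1971, (-39*12 - 31*25)=-1243; twice the area = |1721| = 1721; area = 1721/2; boundary points = 1 + 1 + 1 = 3; strictly interior points = area - boundary/2 + 1 = 860; answer 860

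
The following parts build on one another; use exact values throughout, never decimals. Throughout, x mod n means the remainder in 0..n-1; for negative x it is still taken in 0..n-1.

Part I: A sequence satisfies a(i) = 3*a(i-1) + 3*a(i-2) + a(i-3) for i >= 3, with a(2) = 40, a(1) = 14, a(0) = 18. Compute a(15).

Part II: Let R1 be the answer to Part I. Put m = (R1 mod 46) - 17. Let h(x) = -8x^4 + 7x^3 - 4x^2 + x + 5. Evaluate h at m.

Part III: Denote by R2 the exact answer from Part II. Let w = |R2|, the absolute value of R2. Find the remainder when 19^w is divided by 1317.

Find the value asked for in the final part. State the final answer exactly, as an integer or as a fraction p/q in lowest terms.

Part I: a(3) = 3*(40) + 3*(14) + 1*(18) = 180; iterating: a(3)=180, a(4)=674, a(5)=2602, a(6)=10008, a(7)=38504, a(8)=148138, a(9)=569934, a(10)=2192720, a(11)=8436100, a(12)=32456394, a(13)=124870202, a(14)=480415888, a(15)=1848314664; answer 1848314664
Part II: R1 = 1848314664; m = 9; -8*(9)^4 + 7*(9)^3 - 4*(9)^2 + 1*(9)^1 + 5 = (-52488) + (5103) + (-324) + (9) + (5) = -47695; answer -47695
Part III: R2 = -47695; w = 47695; squarings mod 1317: 19^1=19, 19^2=361, 19^4=1255, 19^8=1210, 19^16=913, 19^32=1225, 19^64=562, 19^128=1081, 19^256=382, 19^512=1054, 19^1024=685, 19^2048=373, 19^4096=844, 19^8192=1156, 19^16384=898, 19^32768=400; 19^47695 = 19^1 * 19^2 * 19^4 * 19^8 * 19^64 * 19^512 * 19^2048 * 19^4096 * 19^8192 * 19^32768 = 1069 (mod 1317); answer 1069

1069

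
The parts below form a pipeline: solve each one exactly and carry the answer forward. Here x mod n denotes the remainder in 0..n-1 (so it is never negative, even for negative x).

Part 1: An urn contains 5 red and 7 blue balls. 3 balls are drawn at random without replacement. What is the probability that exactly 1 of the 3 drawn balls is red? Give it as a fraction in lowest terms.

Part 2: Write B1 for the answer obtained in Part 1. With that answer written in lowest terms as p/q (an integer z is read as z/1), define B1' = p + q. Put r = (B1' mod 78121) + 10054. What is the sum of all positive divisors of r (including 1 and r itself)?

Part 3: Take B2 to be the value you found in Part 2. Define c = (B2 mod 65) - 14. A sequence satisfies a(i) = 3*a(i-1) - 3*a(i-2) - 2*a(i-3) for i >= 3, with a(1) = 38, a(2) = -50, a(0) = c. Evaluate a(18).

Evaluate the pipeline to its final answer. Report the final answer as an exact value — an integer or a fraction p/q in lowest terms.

26046774

Part 1: total draws C(12,3) = 220; favorable C(5,1)*C(7,2) = 105; P = 21/44; answer 21/44
Part 2: B1 = 21/44; threaded value p + q = 65; r = 10119; 10119 = 3 * 3373; sigma = (1 + 3) * (1 + 3373) = 4 * 3374 = 13496; answer 13496
Part 3: B2 = 13496; c = 27; a(3) = 3*(-50) - 3*(38) - 2*(27) = -318; iterating: a(3)=-318, a(4)=-880, a(5)=-1586, a(6)=-1482, a(7)=2072, a(8)=13834, a(9)=38250, a(10)=69104, a(11)=64894, a(12)=-89130, a(13)=-600280, a(14)=-1663238, a(15)=-3010614, a(16)=-2841568, a(17)=3833614, a(18)=26046774; answer 26046774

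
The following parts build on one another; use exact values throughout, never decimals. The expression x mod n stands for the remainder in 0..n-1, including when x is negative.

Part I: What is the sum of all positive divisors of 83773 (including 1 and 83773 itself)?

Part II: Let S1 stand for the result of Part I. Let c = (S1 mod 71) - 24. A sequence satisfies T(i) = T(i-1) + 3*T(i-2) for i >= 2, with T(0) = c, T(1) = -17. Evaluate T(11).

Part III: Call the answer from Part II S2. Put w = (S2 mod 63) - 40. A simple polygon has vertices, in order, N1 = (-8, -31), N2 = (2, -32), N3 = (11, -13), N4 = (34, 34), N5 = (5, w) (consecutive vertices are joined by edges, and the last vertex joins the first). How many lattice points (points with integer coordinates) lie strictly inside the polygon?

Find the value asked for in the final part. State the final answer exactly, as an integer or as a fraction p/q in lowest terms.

818

Part I: 83773 is prime, so its only divisors are 1 and 83773; sigma = 1 + 83773 = 83774; answer 83774
Part II: S1 = 83774; c = 41; T(2) = 1*(-17) + 3*(41) = 106; iterating: T(2)=106, T(3)=55, T(4)=373, T(5)=538, T(6)=1657, T(7)=3271, T(8)=8242, T(9)=18055, T(10)=42781, T(11)=96946; answer 96946
Part III: S2 = 96946; w = 12; cross terms: (-8*-32 - 2*-31)=318, (2*-13 - 11*-32)=326, (11*34 - 34*-13)=816, (34*12 - 5*34)=238, (5*-31 - -8*12)=-59; twice the area = |1639| = 1639; area = 1639/2; boundary points = 1 + 1 + 1 + 1 + 1 = 5; strictly interior points = area - boundary/2 + 1 = 818; answer 818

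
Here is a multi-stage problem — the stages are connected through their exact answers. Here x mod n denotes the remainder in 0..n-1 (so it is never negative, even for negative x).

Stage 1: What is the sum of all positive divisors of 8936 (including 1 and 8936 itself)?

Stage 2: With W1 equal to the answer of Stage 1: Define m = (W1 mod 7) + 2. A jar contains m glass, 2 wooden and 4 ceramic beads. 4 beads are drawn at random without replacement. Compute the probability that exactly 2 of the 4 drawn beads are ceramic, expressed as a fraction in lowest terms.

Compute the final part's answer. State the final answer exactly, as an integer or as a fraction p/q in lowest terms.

216/715

Stage 1: 8936 = 2^3 * 1117; sigma = (1 + 2 + 4 + 8) * (1 + 1117) = 15 * 1118 = 16770; answer 16770
Stage 2: W1 = 16770; m = 7; total draws C(13,4) = 715; favorable C(4,2)*C(9,2) = 216; P = 216/715; answer 216/715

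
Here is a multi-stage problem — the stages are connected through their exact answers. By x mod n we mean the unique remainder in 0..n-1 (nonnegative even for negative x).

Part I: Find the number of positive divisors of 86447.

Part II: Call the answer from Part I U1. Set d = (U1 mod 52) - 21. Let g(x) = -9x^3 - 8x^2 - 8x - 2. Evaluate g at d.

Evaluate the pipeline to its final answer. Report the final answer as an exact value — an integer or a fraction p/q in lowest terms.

42039

Part I: 86447 = 137 * 631; number of divisors = (1+1) * (1+1) = 4; answer 4
Part II: U1 = 4; d = -17; -9*(-17)^3 - 8*(-17)^2 - 8*(-17)^1 - 2 = (44217) + (-2312) + (136) + (-2) = 42039; answer 42039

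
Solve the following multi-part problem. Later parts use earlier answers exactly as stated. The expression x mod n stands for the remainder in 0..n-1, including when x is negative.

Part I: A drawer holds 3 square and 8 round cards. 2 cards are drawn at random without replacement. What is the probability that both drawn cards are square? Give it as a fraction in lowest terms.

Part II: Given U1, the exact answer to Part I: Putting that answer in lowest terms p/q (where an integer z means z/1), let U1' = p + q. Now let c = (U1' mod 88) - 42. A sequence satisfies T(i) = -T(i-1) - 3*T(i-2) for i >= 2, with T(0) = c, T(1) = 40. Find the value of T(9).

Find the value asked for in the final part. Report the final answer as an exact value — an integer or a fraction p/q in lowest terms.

-4640

Part I: total draws C(11,2) = 55; favorable C(3,2) = 3; P = 3/55; answer 3/55
Part II: U1 = 3/55; threaded value p + q = 58; c = 16; T(2) = -1*(40) - 3*(16) = -88; iterating: T(2)=-88, T(3)=-32, T(4)=296, T(5)=-200, T(6)=-688, T(7)=1288, T(8)=776, T(9)=-4640; answer -4640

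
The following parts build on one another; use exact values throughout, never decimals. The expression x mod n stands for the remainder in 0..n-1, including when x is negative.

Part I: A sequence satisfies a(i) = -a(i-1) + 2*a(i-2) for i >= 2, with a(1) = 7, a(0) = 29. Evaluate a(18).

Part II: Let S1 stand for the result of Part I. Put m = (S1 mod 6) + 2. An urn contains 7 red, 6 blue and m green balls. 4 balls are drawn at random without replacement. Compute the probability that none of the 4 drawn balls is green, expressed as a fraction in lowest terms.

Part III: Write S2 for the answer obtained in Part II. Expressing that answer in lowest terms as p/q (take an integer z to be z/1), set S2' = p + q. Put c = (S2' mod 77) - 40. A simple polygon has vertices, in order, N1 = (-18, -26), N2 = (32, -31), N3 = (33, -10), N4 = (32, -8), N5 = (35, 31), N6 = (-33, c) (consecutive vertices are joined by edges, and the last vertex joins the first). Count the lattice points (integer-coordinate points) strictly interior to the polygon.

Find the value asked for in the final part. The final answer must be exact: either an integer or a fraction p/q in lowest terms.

Part I: a(2) = -1*(7) + 2*(29) = 51; iterating: a(2)=51, a(3)=-37, a(4)=139, a(5)=-213, a(6)=491, a(7)=-917, a(8)=1899, a(9)=-3733, a(10)=7531, a(11)=-14997, a(12)=30059, a(13)=-60053, a(14)=120171, a(15)=-240277, a(16)=480619, a(17)=-961173, a(18)=1922411; answer 1922411
Part II: S1 = 1922411; m = 7; total draws C(20,4) = 4845; favorable C(13,4) = 715; P = 143/969; answer 143/969
Part III: S2 = 143/969; threaded value p + q = 1112; c = -6; cross terms: (-18*-31 - 32*-26)=1390, (32*-10 - 33*-31)=703, (33*-8 - 32*-10)=56, (32*31 - 35*-8)=1272, (35*-6 - -33*31)=813, (-33*-26 - -18*-6)=750; twice the area = |4984| = 4984; area = 2492; boundary points = 5 + 1 + 1 + 3 + 1 + 5 = 16; strictly interior points = area - boundary/2 + 1 = 2485; answer 2485

2485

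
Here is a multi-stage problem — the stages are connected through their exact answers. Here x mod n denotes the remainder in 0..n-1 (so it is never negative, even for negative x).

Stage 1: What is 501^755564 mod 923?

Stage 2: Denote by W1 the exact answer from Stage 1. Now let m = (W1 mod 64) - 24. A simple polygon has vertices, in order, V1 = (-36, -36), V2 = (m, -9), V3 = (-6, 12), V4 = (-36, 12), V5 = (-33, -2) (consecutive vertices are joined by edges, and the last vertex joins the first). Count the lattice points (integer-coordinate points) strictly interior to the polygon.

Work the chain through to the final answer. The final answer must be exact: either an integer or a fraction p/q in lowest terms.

851

Stage 1: squarings mod 923: 501^1=501, 501^2=868, 501^4=256, 501^8=3, 501^16=9, 501^32=81, 501^64=100, 501^128=770, 501^256=334, 501^512=796, 501^1024=438, 501^2048=783, 501^4096=217, 501^8192=16, 501^16384=256, 501^32768=3, 501^65536=9, 501^131072=81, 501^262144=100, 501^524288=770; 501^755564 = 501^4 * 501^8 * 501^32 * 501^64 * 501^256 * 501^512 * 501^1024 * 501^32768 * 501^65536 * 501^131072 * 501^524288 = 718 (mod 923); answer 718
Stage 2: W1 = 718; m = -10; cross terms: (-36*-9 - -10*-36)=-36, (-10*12 - -6*-9)=-174, (-6*12 - -36*12)=360, (-36*-2 - -33*12)=468, (-33*-36 - -36*-2)=1116; twice the area = |1734| = 1734; area = 867; boundary points = 1 + 1 + 30 + 1 + 1 = 34; strictly interior points = area - boundary/2 + 1 = 851; answer 851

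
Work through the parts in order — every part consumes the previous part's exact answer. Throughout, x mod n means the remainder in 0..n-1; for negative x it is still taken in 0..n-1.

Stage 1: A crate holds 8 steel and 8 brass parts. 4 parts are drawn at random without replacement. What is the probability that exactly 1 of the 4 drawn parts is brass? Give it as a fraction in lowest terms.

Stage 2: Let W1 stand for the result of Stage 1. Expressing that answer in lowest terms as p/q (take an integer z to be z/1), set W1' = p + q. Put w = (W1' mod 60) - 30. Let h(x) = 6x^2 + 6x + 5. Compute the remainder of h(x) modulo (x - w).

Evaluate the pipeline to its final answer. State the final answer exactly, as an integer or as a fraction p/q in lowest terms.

Stage 1: total draws C(16,4) = 1820; favorable C(8,1)*C(8,3) = 448; P = 16/65; answer 16/65
Stage 2: W1 = 16/65; threaded value p + q = 81; w = -9; remainder = value at the root: 6*(-9)^2 + 6*(-9)^1 + 5 = (486) + (-54) + (5) = 437; answer 437

437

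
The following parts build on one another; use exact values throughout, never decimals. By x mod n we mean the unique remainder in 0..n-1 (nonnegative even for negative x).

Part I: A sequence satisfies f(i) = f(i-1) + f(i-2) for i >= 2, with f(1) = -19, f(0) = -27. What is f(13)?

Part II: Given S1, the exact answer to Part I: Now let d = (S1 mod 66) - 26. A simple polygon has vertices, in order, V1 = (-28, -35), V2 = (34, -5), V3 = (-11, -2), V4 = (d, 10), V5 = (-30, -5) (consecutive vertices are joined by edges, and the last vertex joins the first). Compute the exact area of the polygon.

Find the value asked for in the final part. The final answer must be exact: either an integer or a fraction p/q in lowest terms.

Part I: f(2) = 1*(-19) + 1*(-27) = -46; iterating: f(2)=-46, f(3)=-65, f(4)=-111, f(5)=-176, f(6)=-287, f(7)=-463, f(8)=-750, f(9)=-1213, f(10)=-1963, f(11)=-3176, f(12)=-5139, f(13)=-8315; answer -8315
Part II: S1 = -8315; d = -25; cross terms: (-28*-5 - 34*-35)=1330, (34*-2 - -11*-5)=-123, (-11*10 - -25*-2)=-160, (-25*-5 - -30*10)=425, (-30*-35 - -28*-5)=910; twice the area = |2382| = 2382; area = 1191; answer 1191

1191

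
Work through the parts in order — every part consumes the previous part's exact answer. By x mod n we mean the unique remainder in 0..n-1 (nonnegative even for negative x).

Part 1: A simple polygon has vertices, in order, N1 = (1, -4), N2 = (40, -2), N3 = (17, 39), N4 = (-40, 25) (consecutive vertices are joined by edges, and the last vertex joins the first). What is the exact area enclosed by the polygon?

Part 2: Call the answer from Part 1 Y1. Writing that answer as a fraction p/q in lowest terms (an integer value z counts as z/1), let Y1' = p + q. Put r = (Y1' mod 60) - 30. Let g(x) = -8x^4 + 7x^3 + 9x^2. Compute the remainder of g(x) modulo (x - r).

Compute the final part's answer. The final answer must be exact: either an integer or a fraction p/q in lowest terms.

Part 1: cross terms: (1*-2 - 40*-4)=158, (40*39 - 17*-2)=1594, (17*25 - -40*39)=1985, (-40*-4 - 1*25)=135; twice the area = |3872| = 3872; area = 1936; answer 1936
Part 2: Y1 = 1936; threaded value p + q = 1937; r = -13; remainder = value at the root: -8*(-13)^4 + 7*(-13)^3 + 9*(-13)^2 = (-228488) + (-15379) + (1521) = -242346; answer -242346

-242346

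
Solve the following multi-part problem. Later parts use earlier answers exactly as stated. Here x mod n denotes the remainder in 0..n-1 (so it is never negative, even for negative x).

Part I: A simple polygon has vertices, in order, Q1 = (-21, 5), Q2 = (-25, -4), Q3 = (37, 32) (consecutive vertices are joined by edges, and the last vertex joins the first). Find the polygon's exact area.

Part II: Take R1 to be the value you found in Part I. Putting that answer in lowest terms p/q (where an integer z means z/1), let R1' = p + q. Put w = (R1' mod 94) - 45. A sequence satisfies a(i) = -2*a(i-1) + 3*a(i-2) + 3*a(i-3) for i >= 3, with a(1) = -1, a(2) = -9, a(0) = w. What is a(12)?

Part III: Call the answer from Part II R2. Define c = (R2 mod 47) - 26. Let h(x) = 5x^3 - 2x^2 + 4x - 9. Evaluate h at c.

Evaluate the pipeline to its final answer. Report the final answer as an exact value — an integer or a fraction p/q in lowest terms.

Part I: cross terms: (-21*-4 - -25*5)=209, (-25*32 - 37*-4)=-652, (37*5 - -21*32)=857; twice the area = |414| = 414; area = 207; answer 207
Part II: R1 = 207; threaded value p + q = 208; w = -25; a(3) = -2*(-9) + 3*(-1) + 3*(-25) = -60; iterating: a(3)=-60, a(4)=90, a(5)=-387, a(6)=864, a(7)=-2619, a(8)=6669, a(9)=-18603, a(10)=49356, a(11)=-134514, a(12)=361287; answer 361287
Part III: R2 = 361287; c = 19; 5*(19)^3 - 2*(19)^2 + 4*(19)^1 - 9 = (34295) + (-722) + (76) + (-9) = 33640; answer 33640

33640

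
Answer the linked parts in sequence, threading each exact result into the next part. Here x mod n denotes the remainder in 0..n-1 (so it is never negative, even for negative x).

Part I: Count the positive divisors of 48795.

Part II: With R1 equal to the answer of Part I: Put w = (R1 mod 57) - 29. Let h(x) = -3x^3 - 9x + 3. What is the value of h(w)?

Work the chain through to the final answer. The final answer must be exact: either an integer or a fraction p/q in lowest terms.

27975

Part I: 48795 = 3 * 5 * 3253; number of divisors = (1+1) * (1+1) * (1+1) = 8; answer 8
Part II: R1 = 8; w = -21; -3*(-21)^3 - 9*(-21)^1 + 3 = (27783) + (189) + (3) = 27975; answer 27975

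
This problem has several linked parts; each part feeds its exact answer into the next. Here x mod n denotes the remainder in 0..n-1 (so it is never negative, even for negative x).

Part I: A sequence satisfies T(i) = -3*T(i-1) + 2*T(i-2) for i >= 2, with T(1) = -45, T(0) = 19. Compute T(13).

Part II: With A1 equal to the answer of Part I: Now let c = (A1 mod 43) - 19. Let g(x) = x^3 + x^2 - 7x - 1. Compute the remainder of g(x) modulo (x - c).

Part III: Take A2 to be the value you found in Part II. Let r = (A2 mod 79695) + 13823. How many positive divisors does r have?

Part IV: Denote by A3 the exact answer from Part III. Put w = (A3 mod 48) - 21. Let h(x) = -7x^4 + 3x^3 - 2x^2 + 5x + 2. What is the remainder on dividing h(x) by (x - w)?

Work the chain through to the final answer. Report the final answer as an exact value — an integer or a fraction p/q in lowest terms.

Part I: T(2) = -3*(-45) + 2*(19) = 173; iterating: T(2)=173, T(3)=-609, T(4)=2173, T(5)=-7737, T(6)=27557, T(7)=-98145, T(8)=349549, T(9)=-1244937, T(10)=4433909, T(11)=-15791601, T(12)=56242621, T(13)=-200311065; answer -200311065
Part II: A1 = -200311065; c = -13; remainder = value at the root: 1*(-13)^3 + 1*(-13)^2 - 7*(-13)^1 - 1 = (-2197) + (169) + (91) + (-1) = -1938; answer -1938
Part III: A2 = -1938; r = 91580; 91580 = 2^2 * 5 * 19 * 241; number of divisors = (2+1) * (1+1) * (1+1) * (1+1) = 24; answer 24
Part IV: A3 = 24; w = 3; remainder = value at the root: -7*(3)^4 + 3*(3)^3 - 2*(3)^2 + 5*(3)^1 + 2 = (-567) + (81) + (-18) + (15) + (2) = -487; answer -487

-487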